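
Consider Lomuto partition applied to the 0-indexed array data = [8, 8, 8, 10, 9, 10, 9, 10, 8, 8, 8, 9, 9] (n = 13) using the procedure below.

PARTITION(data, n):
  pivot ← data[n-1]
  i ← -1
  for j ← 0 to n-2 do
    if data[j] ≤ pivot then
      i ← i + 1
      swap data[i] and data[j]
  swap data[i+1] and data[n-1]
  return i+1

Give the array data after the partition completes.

pivot = data[12] = 9; i = -1
j=0: data[0]=8 ≤ 9 → i=0, swap data[0],data[0] (no change) → [8, 8, 8, 10, 9, 10, 9, 10, 8, 8, 8, 9, 9]
j=1: data[1]=8 ≤ 9 → i=1, swap data[1],data[1] (no change) → [8, 8, 8, 10, 9, 10, 9, 10, 8, 8, 8, 9, 9]
j=2: data[2]=8 ≤ 9 → i=2, swap data[2],data[2] (no change) → [8, 8, 8, 10, 9, 10, 9, 10, 8, 8, 8, 9, 9]
j=3: data[3]=10 > 9 → no swap
j=4: data[4]=9 ≤ 9 → i=3, swap data[3],data[4] → [8, 8, 8, 9, 10, 10, 9, 10, 8, 8, 8, 9, 9]
j=5: data[5]=10 > 9 → no swap
j=6: data[6]=9 ≤ 9 → i=4, swap data[4],data[6] → [8, 8, 8, 9, 9, 10, 10, 10, 8, 8, 8, 9, 9]
j=7: data[7]=10 > 9 → no swap
j=8: data[8]=8 ≤ 9 → i=5, swap data[5],data[8] → [8, 8, 8, 9, 9, 8, 10, 10, 10, 8, 8, 9, 9]
j=9: data[9]=8 ≤ 9 → i=6, swap data[6],data[9] → [8, 8, 8, 9, 9, 8, 8, 10, 10, 10, 8, 9, 9]
j=10: data[10]=8 ≤ 9 → i=7, swap data[7],data[10] → [8, 8, 8, 9, 9, 8, 8, 8, 10, 10, 10, 9, 9]
j=11: data[11]=9 ≤ 9 → i=8, swap data[8],data[11] → [8, 8, 8, 9, 9, 8, 8, 8, 9, 10, 10, 10, 9]
final swap data[9],data[12] → [8, 8, 8, 9, 9, 8, 8, 8, 9, 9, 10, 10, 10]; return 9

[8, 8, 8, 9, 9, 8, 8, 8, 9, 9, 10, 10, 10]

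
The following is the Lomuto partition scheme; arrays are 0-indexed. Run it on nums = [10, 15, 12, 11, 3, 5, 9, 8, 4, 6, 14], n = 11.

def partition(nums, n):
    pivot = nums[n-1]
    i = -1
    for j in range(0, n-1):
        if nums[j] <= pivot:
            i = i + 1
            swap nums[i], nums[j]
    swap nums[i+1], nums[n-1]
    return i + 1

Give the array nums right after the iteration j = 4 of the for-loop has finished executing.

pivot=14, i=-1
j=0: 10≤14, i=0, swap(0,0) ⇒ [10, 15, 12, 11, 3, 5, 9, 8, 4, 6, 14]
j=1: 15>14, skip
j=2: 12≤14, i=1, swap(1,2) ⇒ [10, 12, 15, 11, 3, 5, 9, 8, 4, 6, 14]
j=3: 11≤14, i=2, swap(2,3) ⇒ [10, 12, 11, 15, 3, 5, 9, 8, 4, 6, 14]
j=4: 3≤14, i=3, swap(3,4) ⇒ [10, 12, 11, 3, 15, 5, 9, 8, 4, 6, 14]
(after j=4) nums = [10, 12, 11, 3, 15, 5, 9, 8, 4, 6, 14]

[10, 12, 11, 3, 15, 5, 9, 8, 4, 6, 14]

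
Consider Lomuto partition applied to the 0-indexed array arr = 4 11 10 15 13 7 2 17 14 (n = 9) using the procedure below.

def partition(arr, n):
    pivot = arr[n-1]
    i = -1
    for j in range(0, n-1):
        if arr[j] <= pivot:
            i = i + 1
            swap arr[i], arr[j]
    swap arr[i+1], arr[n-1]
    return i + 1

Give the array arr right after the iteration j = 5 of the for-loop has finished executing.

4 11 10 13 7 15 2 17 14

pivot = arr[8] = 14; i = -1
j=0: arr[0]=4 ≤ 14 → i=0, swap arr[0],arr[0] (no change) → 4 11 10 15 13 7 2 17 14
j=1: arr[1]=11 ≤ 14 → i=1, swap arr[1],arr[1] (no change) → 4 11 10 15 13 7 2 17 14
j=2: arr[2]=10 ≤ 14 → i=2, swap arr[2],arr[2] (no change) → 4 11 10 15 13 7 2 17 14
j=3: arr[3]=15 > 14 → no swap
j=4: arr[4]=13 ≤ 14 → i=3, swap arr[3],arr[4] → 4 11 10 13 15 7 2 17 14
j=5: arr[5]=7 ≤ 14 → i=4, swap arr[4],arr[5] → 4 11 10 13 7 15 2 17 14
(after j=5) arr = 4 11 10 13 7 15 2 17 14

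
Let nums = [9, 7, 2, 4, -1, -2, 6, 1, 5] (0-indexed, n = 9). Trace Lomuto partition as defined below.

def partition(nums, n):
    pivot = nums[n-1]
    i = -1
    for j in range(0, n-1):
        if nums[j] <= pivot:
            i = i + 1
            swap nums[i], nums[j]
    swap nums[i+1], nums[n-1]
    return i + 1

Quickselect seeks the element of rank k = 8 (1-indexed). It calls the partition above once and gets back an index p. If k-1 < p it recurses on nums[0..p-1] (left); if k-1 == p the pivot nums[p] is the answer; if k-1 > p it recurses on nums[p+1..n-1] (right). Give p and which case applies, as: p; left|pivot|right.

pivot = nums[8] = 5; i = -1
j=0: nums[0]=9 > 5 → no swap
j=1: nums[1]=7 > 5 → no swap
j=2: nums[2]=2 ≤ 5 → i=0, swap nums[0],nums[2] → [2, 7, 9, 4, -1, -2, 6, 1, 5]
j=3: nums[3]=4 ≤ 5 → i=1, swap nums[1],nums[3] → [2, 4, 9, 7, -1, -2, 6, 1, 5]
j=4: nums[4]=-1 ≤ 5 → i=2, swap nums[2],nums[4] → [2, 4, -1, 7, 9, -2, 6, 1, 5]
j=5: nums[5]=-2 ≤ 5 → i=3, swap nums[3],nums[5] → [2, 4, -1, -2, 9, 7, 6, 1, 5]
j=6: nums[6]=6 > 5 → no swap
j=7: nums[7]=1 ≤ 5 → i=4, swap nums[4],nums[7] → [2, 4, -1, -2, 1, 7, 6, 9, 5]
final swap nums[5],nums[8] → [2, 4, -1, -2, 1, 5, 6, 9, 7]; return 5
p = 5; k-1 = 7 > 5 ⇒ right

5; right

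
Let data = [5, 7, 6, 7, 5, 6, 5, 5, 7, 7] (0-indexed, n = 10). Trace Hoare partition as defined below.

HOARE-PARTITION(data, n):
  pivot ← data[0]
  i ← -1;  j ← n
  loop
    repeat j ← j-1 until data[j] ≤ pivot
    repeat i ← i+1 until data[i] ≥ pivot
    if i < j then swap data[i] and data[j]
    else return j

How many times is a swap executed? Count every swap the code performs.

3

pivot = data[0] = 5; i = -1, j = 10
j→7 (data[7]=5≤5), i→0 (data[0]=5≥5); i<j, swap → [5, 7, 6, 7, 5, 6, 5, 5, 7, 7]
j→6 (data[6]=5≤5), i→1 (data[1]=7≥5); i<j, swap → [5, 5, 6, 7, 5, 6, 7, 5, 7, 7]
j→4 (data[4]=5≤5), i→2 (data[2]=6≥5); i<j, swap → [5, 5, 5, 7, 6, 6, 7, 5, 7, 7]
j→2, i→3; i≥j, return j=2. data = [5, 5, 5, 7, 6, 6, 7, 5, 7, 7]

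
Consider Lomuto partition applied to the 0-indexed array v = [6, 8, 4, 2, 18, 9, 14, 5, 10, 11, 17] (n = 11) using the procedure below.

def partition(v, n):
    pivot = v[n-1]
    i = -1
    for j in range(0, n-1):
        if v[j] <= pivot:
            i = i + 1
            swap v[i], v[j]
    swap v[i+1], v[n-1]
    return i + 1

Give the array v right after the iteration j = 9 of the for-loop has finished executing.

pivot=17, i=-1
j=0: 6≤17, i=0, swap(0,0) ⇒ [6, 8, 4, 2, 18, 9, 14, 5, 10, 11, 17]
j=1: 8≤17, i=1, swap(1,1) ⇒ [6, 8, 4, 2, 18, 9, 14, 5, 10, 11, 17]
j=2: 4≤17, i=2, swap(2,2) ⇒ [6, 8, 4, 2, 18, 9, 14, 5, 10, 11, 17]
j=3: 2≤17, i=3, swap(3,3) ⇒ [6, 8, 4, 2, 18, 9, 14, 5, 10, 11, 17]
j=4: 18>17, skip
j=5: 9≤17, i=4, swap(4,5) ⇒ [6, 8, 4, 2, 9, 18, 14, 5, 10, 11, 17]
j=6: 14≤17, i=5, swap(5,6) ⇒ [6, 8, 4, 2, 9, 14, 18, 5, 10, 11, 17]
j=7: 5≤17, i=6, swap(6,7) ⇒ [6, 8, 4, 2, 9, 14, 5, 18, 10, 11, 17]
j=8: 10≤17, i=7, swap(7,8) ⇒ [6, 8, 4, 2, 9, 14, 5, 10, 18, 11, 17]
j=9: 11≤17, i=8, swap(8,9) ⇒ [6, 8, 4, 2, 9, 14, 5, 10, 11, 18, 17]
(after j=9) v = [6, 8, 4, 2, 9, 14, 5, 10, 11, 18, 17]

[6, 8, 4, 2, 9, 14, 5, 10, 11, 18, 17]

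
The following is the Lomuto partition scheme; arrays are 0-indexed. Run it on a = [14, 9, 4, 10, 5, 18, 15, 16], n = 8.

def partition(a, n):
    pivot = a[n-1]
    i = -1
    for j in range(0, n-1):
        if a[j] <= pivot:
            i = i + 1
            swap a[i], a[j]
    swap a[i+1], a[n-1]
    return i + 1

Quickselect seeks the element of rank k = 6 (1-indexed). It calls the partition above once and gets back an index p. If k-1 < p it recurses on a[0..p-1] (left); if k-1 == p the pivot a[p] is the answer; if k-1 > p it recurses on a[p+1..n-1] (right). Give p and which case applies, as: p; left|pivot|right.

pivot=16, i=-1
j=0: 14≤16, i=0, swap(0,0) ⇒ [14, 9, 4, 10, 5, 18, 15, 16]
j=1: 9≤16, i=1, swap(1,1) ⇒ [14, 9, 4, 10, 5, 18, 15, 16]
j=2: 4≤16, i=2, swap(2,2) ⇒ [14, 9, 4, 10, 5, 18, 15, 16]
j=3: 10≤16, i=3, swap(3,3) ⇒ [14, 9, 4, 10, 5, 18, 15, 16]
j=4: 5≤16, i=4, swap(4,4) ⇒ [14, 9, 4, 10, 5, 18, 15, 16]
j=5: 18>16, skip
j=6: 15≤16, i=5, swap(5,6) ⇒ [14, 9, 4, 10, 5, 15, 18, 16]
swap(6,7) ⇒ [14, 9, 4, 10, 5, 15, 16, 18]; return 6
p = 6; k-1 = 5 < 6 ⇒ left

6; left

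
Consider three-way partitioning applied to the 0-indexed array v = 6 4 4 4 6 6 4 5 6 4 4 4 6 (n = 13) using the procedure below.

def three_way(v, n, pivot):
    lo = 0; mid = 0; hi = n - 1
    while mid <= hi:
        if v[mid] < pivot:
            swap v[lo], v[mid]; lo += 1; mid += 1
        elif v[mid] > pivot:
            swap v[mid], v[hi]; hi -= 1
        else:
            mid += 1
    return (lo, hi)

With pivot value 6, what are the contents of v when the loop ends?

lo=0 mid=0 hi=12
6=6: mid=1
4<6: swap(0,1), lo=1 mid=2 ⇒ 4 6 4 4 6 6 4 5 6 4 4 4 6
4<6: swap(1,2), lo=2 mid=3 ⇒ 4 4 6 4 6 6 4 5 6 4 4 4 6
4<6: swap(2,3), lo=3 mid=4 ⇒ 4 4 4 6 6 6 4 5 6 4 4 4 6
6=6: mid=5
6=6: mid=6
4<6: swap(3,6), lo=4 mid=7 ⇒ 4 4 4 4 6 6 6 5 6 4 4 4 6
5<6: swap(4,7), lo=5 mid=8 ⇒ 4 4 4 4 5 6 6 6 6 4 4 4 6
6=6: mid=9
4<6: swap(5,9), lo=6 mid=10 ⇒ 4 4 4 4 5 4 6 6 6 6 4 4 6
4<6: swap(6,10), lo=7 mid=11 ⇒ 4 4 4 4 5 4 4 6 6 6 6 4 6
4<6: swap(7,11), lo=8 mid=12 ⇒ 4 4 4 4 5 4 4 4 6 6 6 6 6
6=6: mid=13
done. lo=8 hi=12; v=4 4 4 4 5 4 4 4 6 6 6 6 6

4 4 4 4 5 4 4 4 6 6 6 6 6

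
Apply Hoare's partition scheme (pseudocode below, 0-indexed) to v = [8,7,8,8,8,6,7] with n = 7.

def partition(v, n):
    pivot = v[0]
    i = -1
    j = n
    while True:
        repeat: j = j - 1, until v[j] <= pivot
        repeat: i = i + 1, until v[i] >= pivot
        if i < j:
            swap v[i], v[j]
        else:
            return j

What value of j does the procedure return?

pivot=8
j stops at 6 (7), i stops at 0 (8); swap ⇒ [7,7,8,8,8,6,8]
j stops at 5 (6), i stops at 2 (8); swap ⇒ [7,7,6,8,8,8,8]
j stops at 4 (8), i stops at 3 (8); swap ⇒ [7,7,6,8,8,8,8]
j stops at 3, i stops at 4; i≥j ⇒ return 3. v=[7,7,6,8,8,8,8]

3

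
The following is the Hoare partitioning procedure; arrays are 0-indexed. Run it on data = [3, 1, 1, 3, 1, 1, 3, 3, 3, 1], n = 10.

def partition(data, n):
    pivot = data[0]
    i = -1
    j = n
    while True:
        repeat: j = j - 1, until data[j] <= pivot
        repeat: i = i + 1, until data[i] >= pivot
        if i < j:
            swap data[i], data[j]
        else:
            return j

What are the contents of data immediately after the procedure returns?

[1, 1, 1, 3, 1, 1, 3, 3, 3, 3]

pivot=3
j stops at 9 (1), i stops at 0 (3); swap ⇒ [1, 1, 1, 3, 1, 1, 3, 3, 3, 3]
j stops at 8 (3), i stops at 3 (3); swap ⇒ [1, 1, 1, 3, 1, 1, 3, 3, 3, 3]
j stops at 7 (3), i stops at 6 (3); swap ⇒ [1, 1, 1, 3, 1, 1, 3, 3, 3, 3]
j stops at 6, i stops at 7; i≥j ⇒ return 6. data=[1, 1, 1, 3, 1, 1, 3, 3, 3, 3]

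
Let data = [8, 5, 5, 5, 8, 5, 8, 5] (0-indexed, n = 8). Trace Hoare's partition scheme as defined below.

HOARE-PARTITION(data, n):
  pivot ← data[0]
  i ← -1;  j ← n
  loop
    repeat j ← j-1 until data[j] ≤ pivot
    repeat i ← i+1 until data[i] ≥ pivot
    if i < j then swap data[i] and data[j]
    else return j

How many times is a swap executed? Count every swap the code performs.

2

pivot = data[0] = 8; i = -1, j = 8
j→7 (data[7]=5≤8), i→0 (data[0]=8≥8); i<j, swap → [5, 5, 5, 5, 8, 5, 8, 8]
j→6 (data[6]=8≤8), i→4 (data[4]=8≥8); i<j, swap → [5, 5, 5, 5, 8, 5, 8, 8]
j→5, i→6; i≥j, return j=5. data = [5, 5, 5, 5, 8, 5, 8, 8]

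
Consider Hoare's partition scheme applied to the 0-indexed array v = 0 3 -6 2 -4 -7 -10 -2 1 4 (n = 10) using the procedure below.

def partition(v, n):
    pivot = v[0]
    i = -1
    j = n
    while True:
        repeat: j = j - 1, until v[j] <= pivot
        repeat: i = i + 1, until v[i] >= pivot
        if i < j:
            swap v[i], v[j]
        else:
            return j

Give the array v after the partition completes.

-2 -10 -6 -7 -4 2 3 0 1 4

pivot = v[0] = 0; i = -1, j = 10
j→7 (v[7]=-2≤0), i→0 (v[0]=0≥0); i<j, swap → -2 3 -6 2 -4 -7 -10 0 1 4
j→6 (v[6]=-10≤0), i→1 (v[1]=3≥0); i<j, swap → -2 -10 -6 2 -4 -7 3 0 1 4
j→5 (v[5]=-7≤0), i→3 (v[3]=2≥0); i<j, swap → -2 -10 -6 -7 -4 2 3 0 1 4
j→4, i→5; i≥j, return j=4. v = -2 -10 -6 -7 -4 2 3 0 1 4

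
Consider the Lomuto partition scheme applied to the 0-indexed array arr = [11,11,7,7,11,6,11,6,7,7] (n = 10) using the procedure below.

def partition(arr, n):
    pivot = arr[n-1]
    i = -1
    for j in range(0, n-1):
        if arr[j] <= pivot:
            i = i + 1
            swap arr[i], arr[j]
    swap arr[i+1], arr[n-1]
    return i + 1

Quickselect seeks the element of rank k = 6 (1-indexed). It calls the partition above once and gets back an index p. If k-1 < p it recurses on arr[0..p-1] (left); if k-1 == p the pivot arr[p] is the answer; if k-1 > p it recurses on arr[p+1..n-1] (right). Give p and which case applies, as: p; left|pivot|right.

5; pivot

pivot = arr[9] = 7; i = -1
j=0: arr[0]=11 > 7 → no swap
j=1: arr[1]=11 > 7 → no swap
j=2: arr[2]=7 ≤ 7 → i=0, swap arr[0],arr[2] → [7,11,11,7,11,6,11,6,7,7]
j=3: arr[3]=7 ≤ 7 → i=1, swap arr[1],arr[3] → [7,7,11,11,11,6,11,6,7,7]
j=4: arr[4]=11 > 7 → no swap
j=5: arr[5]=6 ≤ 7 → i=2, swap arr[2],arr[5] → [7,7,6,11,11,11,11,6,7,7]
j=6: arr[6]=11 > 7 → no swap
j=7: arr[7]=6 ≤ 7 → i=3, swap arr[3],arr[7] → [7,7,6,6,11,11,11,11,7,7]
j=8: arr[8]=7 ≤ 7 → i=4, swap arr[4],arr[8] → [7,7,6,6,7,11,11,11,11,7]
final swap arr[5],arr[9] → [7,7,6,6,7,7,11,11,11,11]; return 5
p = 5; k-1 = 5 == 5 ⇒ pivot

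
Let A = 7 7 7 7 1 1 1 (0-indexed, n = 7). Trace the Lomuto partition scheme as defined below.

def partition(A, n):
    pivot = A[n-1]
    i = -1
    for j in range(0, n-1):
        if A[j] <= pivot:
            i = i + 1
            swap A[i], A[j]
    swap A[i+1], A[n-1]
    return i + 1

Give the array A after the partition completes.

1 1 1 7 7 7 7

pivot = A[6] = 1; i = -1
j=0: A[0]=7 > 1 → no swap
j=1: A[1]=7 > 1 → no swap
j=2: A[2]=7 > 1 → no swap
j=3: A[3]=7 > 1 → no swap
j=4: A[4]=1 ≤ 1 → i=0, swap A[0],A[4] → 1 7 7 7 7 1 1
j=5: A[5]=1 ≤ 1 → i=1, swap A[1],A[5] → 1 1 7 7 7 7 1
final swap A[2],A[6] → 1 1 1 7 7 7 7; return 2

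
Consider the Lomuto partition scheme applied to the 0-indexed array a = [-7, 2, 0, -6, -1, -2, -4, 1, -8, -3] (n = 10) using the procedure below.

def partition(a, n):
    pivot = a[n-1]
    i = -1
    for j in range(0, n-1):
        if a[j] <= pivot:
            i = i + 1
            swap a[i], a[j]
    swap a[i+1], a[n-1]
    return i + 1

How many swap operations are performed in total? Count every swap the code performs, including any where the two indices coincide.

5

pivot = a[9] = -3; i = -1
j=0: a[0]=-7 ≤ -3 → i=0, swap a[0],a[0] (no change) → [-7, 2, 0, -6, -1, -2, -4, 1, -8, -3]
j=1: a[1]=2 > -3 → no swap
j=2: a[2]=0 > -3 → no swap
j=3: a[3]=-6 ≤ -3 → i=1, swap a[1],a[3] → [-7, -6, 0, 2, -1, -2, -4, 1, -8, -3]
j=4: a[4]=-1 > -3 → no swap
j=5: a[5]=-2 > -3 → no swap
j=6: a[6]=-4 ≤ -3 → i=2, swap a[2],a[6] → [-7, -6, -4, 2, -1, -2, 0, 1, -8, -3]
j=7: a[7]=1 > -3 → no swap
j=8: a[8]=-8 ≤ -3 → i=3, swap a[3],a[8] → [-7, -6, -4, -8, -1, -2, 0, 1, 2, -3]
final swap a[4],a[9] → [-7, -6, -4, -8, -3, -2, 0, 1, 2, -1]; return 4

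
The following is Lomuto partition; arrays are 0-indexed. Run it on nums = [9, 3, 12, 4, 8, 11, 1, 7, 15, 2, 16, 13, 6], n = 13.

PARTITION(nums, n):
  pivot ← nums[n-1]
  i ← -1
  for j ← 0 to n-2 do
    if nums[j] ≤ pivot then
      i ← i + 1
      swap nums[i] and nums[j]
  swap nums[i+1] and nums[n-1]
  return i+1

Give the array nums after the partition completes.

pivot=6, i=-1
j=0: 9>6, skip
j=1: 3≤6, i=0, swap(0,1) ⇒ [3, 9, 12, 4, 8, 11, 1, 7, 15, 2, 16, 13, 6]
j=2: 12>6, skip
j=3: 4≤6, i=1, swap(1,3) ⇒ [3, 4, 12, 9, 8, 11, 1, 7, 15, 2, 16, 13, 6]
j=4: 8>6, skip
j=5: 11>6, skip
j=6: 1≤6, i=2, swap(2,6) ⇒ [3, 4, 1, 9, 8, 11, 12, 7, 15, 2, 16, 13, 6]
j=7: 7>6, skip
j=8: 15>6, skip
j=9: 2≤6, i=3, swap(3,9) ⇒ [3, 4, 1, 2, 8, 11, 12, 7, 15, 9, 16, 13, 6]
j=10: 16>6, skip
j=11: 13>6, skip
swap(4,12) ⇒ [3, 4, 1, 2, 6, 11, 12, 7, 15, 9, 16, 13, 8]; return 4

[3, 4, 1, 2, 6, 11, 12, 7, 15, 9, 16, 13, 8]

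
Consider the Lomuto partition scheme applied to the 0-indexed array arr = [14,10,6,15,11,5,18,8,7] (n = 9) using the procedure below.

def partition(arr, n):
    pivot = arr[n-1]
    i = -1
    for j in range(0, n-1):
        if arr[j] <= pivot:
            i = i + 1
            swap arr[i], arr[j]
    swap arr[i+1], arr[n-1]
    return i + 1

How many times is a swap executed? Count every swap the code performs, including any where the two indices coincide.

3

pivot=7, i=-1
j=0: 14>7, skip
j=1: 10>7, skip
j=2: 6≤7, i=0, swap(0,2) ⇒ [6,10,14,15,11,5,18,8,7]
j=3: 15>7, skip
j=4: 11>7, skip
j=5: 5≤7, i=1, swap(1,5) ⇒ [6,5,14,15,11,10,18,8,7]
j=6: 18>7, skip
j=7: 8>7, skip
swap(2,8) ⇒ [6,5,7,15,11,10,18,8,14]; return 2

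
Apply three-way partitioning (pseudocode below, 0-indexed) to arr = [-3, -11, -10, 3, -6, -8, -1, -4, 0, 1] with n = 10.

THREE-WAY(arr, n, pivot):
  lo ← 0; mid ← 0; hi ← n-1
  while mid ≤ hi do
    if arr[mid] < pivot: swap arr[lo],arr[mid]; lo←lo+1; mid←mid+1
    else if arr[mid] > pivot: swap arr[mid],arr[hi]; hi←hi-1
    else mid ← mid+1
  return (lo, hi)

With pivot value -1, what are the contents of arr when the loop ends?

pivot = -1; lo=0, mid=0, hi=9
arr[mid]=-3<-1: swap arr[0],arr[0]; lo=1,mid=1 → [-3, -11, -10, 3, -6, -8, -1, -4, 0, 1]
arr[mid]=-11<-1: swap arr[1],arr[1]; lo=2,mid=2 → [-3, -11, -10, 3, -6, -8, -1, -4, 0, 1]
arr[mid]=-10<-1: swap arr[2],arr[2]; lo=3,mid=3 → [-3, -11, -10, 3, -6, -8, -1, -4, 0, 1]
arr[mid]=3>-1: swap arr[3],arr[9]; hi=8 → [-3, -11, -10, 1, -6, -8, -1, -4, 0, 3]
arr[mid]=1>-1: swap arr[3],arr[8]; hi=7 → [-3, -11, -10, 0, -6, -8, -1, -4, 1, 3]
arr[mid]=0>-1: swap arr[3],arr[7]; hi=6 → [-3, -11, -10, -4, -6, -8, -1, 0, 1, 3]
arr[mid]=-4<-1: swap arr[3],arr[3]; lo=4,mid=4 → [-3, -11, -10, -4, -6, -8, -1, 0, 1, 3]
arr[mid]=-6<-1: swap arr[4],arr[4]; lo=5,mid=5 → [-3, -11, -10, -4, -6, -8, -1, 0, 1, 3]
arr[mid]=-8<-1: swap arr[5],arr[5]; lo=6,mid=6 → [-3, -11, -10, -4, -6, -8, -1, 0, 1, 3]
arr[mid]=-1=-1: mid=7
end: lo=6, hi=6; arr = [-3, -11, -10, -4, -6, -8, -1, 0, 1, 3]

[-3, -11, -10, -4, -6, -8, -1, 0, 1, 3]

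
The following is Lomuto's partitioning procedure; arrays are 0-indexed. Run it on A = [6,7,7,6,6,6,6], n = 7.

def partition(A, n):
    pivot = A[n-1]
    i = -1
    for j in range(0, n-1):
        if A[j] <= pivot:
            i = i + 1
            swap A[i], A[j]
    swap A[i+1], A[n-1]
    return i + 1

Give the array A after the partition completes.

[6,6,6,6,6,7,7]

pivot = A[6] = 6; i = -1
j=0: A[0]=6 ≤ 6 → i=0, swap A[0],A[0] (no change) → [6,7,7,6,6,6,6]
j=1: A[1]=7 > 6 → no swap
j=2: A[2]=7 > 6 → no swap
j=3: A[3]=6 ≤ 6 → i=1, swap A[1],A[3] → [6,6,7,7,6,6,6]
j=4: A[4]=6 ≤ 6 → i=2, swap A[2],A[4] → [6,6,6,7,7,6,6]
j=5: A[5]=6 ≤ 6 → i=3, swap A[3],A[5] → [6,6,6,6,7,7,6]
final swap A[4],A[6] → [6,6,6,6,6,7,7]; return 4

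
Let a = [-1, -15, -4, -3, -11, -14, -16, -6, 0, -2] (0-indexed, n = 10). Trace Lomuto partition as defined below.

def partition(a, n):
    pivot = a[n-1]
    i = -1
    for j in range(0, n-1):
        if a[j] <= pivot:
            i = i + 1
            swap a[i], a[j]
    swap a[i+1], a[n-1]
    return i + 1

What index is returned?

7

pivot=-2, i=-1
j=0: -1>-2, skip
j=1: -15≤-2, i=0, swap(0,1) ⇒ [-15, -1, -4, -3, -11, -14, -16, -6, 0, -2]
j=2: -4≤-2, i=1, swap(1,2) ⇒ [-15, -4, -1, -3, -11, -14, -16, -6, 0, -2]
j=3: -3≤-2, i=2, swap(2,3) ⇒ [-15, -4, -3, -1, -11, -14, -16, -6, 0, -2]
j=4: -11≤-2, i=3, swap(3,4) ⇒ [-15, -4, -3, -11, -1, -14, -16, -6, 0, -2]
j=5: -14≤-2, i=4, swap(4,5) ⇒ [-15, -4, -3, -11, -14, -1, -16, -6, 0, -2]
j=6: -16≤-2, i=5, swap(5,6) ⇒ [-15, -4, -3, -11, -14, -16, -1, -6, 0, -2]
j=7: -6≤-2, i=6, swap(6,7) ⇒ [-15, -4, -3, -11, -14, -16, -6, -1, 0, -2]
j=8: 0>-2, skip
swap(7,9) ⇒ [-15, -4, -3, -11, -14, -16, -6, -2, 0, -1]; return 7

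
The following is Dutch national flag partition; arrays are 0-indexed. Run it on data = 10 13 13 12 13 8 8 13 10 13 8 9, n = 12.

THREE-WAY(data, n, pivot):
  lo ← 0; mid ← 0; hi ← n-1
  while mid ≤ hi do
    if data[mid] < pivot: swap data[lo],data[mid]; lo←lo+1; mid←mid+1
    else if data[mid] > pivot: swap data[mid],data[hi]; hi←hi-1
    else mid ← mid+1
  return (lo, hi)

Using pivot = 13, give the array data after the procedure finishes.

lo=0 mid=0 hi=11
10<13: swap(0,0), lo=1 mid=1 ⇒ 10 13 13 12 13 8 8 13 10 13 8 9
13=13: mid=2
13=13: mid=3
12<13: swap(1,3), lo=2 mid=4 ⇒ 10 12 13 13 13 8 8 13 10 13 8 9
13=13: mid=5
8<13: swap(2,5), lo=3 mid=6 ⇒ 10 12 8 13 13 13 8 13 10 13 8 9
8<13: swap(3,6), lo=4 mid=7 ⇒ 10 12 8 8 13 13 13 13 10 13 8 9
13=13: mid=8
10<13: swap(4,8), lo=5 mid=9 ⇒ 10 12 8 8 10 13 13 13 13 13 8 9
13=13: mid=10
8<13: swap(5,10), lo=6 mid=11 ⇒ 10 12 8 8 10 8 13 13 13 13 13 9
9<13: swap(6,11), lo=7 mid=12 ⇒ 10 12 8 8 10 8 9 13 13 13 13 13
done. lo=7 hi=11; data=10 12 8 8 10 8 9 13 13 13 13 13

10 12 8 8 10 8 9 13 13 13 13 13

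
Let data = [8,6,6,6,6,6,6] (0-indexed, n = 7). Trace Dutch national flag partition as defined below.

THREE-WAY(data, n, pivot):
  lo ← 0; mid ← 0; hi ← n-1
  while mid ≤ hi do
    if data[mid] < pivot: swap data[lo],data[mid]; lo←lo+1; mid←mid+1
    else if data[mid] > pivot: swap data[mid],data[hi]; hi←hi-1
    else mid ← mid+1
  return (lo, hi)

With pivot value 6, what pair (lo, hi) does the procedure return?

lo=0 mid=0 hi=6
8>6: swap(0,6), hi=5 ⇒ [6,6,6,6,6,6,8]
6=6: mid=1
6=6: mid=2
6=6: mid=3
6=6: mid=4
6=6: mid=5
6=6: mid=6
done. lo=0 hi=5; data=[6,6,6,6,6,6,8]

(0, 5)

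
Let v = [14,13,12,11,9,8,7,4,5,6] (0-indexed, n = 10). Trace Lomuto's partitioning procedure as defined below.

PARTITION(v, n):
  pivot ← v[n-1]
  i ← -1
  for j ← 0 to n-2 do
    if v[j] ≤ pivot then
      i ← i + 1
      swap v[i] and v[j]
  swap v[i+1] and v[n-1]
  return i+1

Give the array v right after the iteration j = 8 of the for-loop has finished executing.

pivot=6, i=-1
j=0: 14>6, skip
j=1: 13>6, skip
j=2: 12>6, skip
j=3: 11>6, skip
j=4: 9>6, skip
j=5: 8>6, skip
j=6: 7>6, skip
j=7: 4≤6, i=0, swap(0,7) ⇒ [4,13,12,11,9,8,7,14,5,6]
j=8: 5≤6, i=1, swap(1,8) ⇒ [4,5,12,11,9,8,7,14,13,6]
(after j=8) v = [4,5,12,11,9,8,7,14,13,6]

[4,5,12,11,9,8,7,14,13,6]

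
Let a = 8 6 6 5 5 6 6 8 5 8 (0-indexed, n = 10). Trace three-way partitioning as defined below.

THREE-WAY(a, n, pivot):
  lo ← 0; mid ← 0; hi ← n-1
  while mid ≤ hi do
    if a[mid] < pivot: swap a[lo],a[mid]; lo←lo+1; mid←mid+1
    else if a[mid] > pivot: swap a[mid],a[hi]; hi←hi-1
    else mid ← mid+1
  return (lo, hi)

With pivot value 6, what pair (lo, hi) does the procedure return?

pivot = 6; lo=0, mid=0, hi=9
a[mid]=8>6: swap a[0],a[9]; hi=8 → 8 6 6 5 5 6 6 8 5 8
a[mid]=8>6: swap a[0],a[8]; hi=7 → 5 6 6 5 5 6 6 8 8 8
a[mid]=5<6: swap a[0],a[0]; lo=1,mid=1 → 5 6 6 5 5 6 6 8 8 8
a[mid]=6=6: mid=2
a[mid]=6=6: mid=3
a[mid]=5<6: swap a[1],a[3]; lo=2,mid=4 → 5 5 6 6 5 6 6 8 8 8
a[mid]=5<6: swap a[2],a[4]; lo=3,mid=5 → 5 5 5 6 6 6 6 8 8 8
a[mid]=6=6: mid=6
a[mid]=6=6: mid=7
a[mid]=8>6: swap a[7],a[7]; hi=6 → 5 5 5 6 6 6 6 8 8 8
end: lo=3, hi=6; a = 5 5 5 6 6 6 6 8 8 8

(3, 6)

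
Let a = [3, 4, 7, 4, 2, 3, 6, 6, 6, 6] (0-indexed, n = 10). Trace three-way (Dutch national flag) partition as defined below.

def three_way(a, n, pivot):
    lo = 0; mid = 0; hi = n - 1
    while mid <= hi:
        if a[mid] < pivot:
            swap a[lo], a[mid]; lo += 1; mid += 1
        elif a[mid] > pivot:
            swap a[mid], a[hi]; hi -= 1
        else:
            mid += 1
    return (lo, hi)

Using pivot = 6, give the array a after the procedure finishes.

[3, 4, 4, 2, 3, 6, 6, 6, 6, 7]

pivot = 6; lo=0, mid=0, hi=9
a[mid]=3<6: swap a[0],a[0]; lo=1,mid=1 → [3, 4, 7, 4, 2, 3, 6, 6, 6, 6]
a[mid]=4<6: swap a[1],a[1]; lo=2,mid=2 → [3, 4, 7, 4, 2, 3, 6, 6, 6, 6]
a[mid]=7>6: swap a[2],a[9]; hi=8 → [3, 4, 6, 4, 2, 3, 6, 6, 6, 7]
a[mid]=6=6: mid=3
a[mid]=4<6: swap a[2],a[3]; lo=3,mid=4 → [3, 4, 4, 6, 2, 3, 6, 6, 6, 7]
a[mid]=2<6: swap a[3],a[4]; lo=4,mid=5 → [3, 4, 4, 2, 6, 3, 6, 6, 6, 7]
a[mid]=3<6: swap a[4],a[5]; lo=5,mid=6 → [3, 4, 4, 2, 3, 6, 6, 6, 6, 7]
a[mid]=6=6: mid=7
a[mid]=6=6: mid=8
a[mid]=6=6: mid=9
end: lo=5, hi=8; a = [3, 4, 4, 2, 3, 6, 6, 6, 6, 7]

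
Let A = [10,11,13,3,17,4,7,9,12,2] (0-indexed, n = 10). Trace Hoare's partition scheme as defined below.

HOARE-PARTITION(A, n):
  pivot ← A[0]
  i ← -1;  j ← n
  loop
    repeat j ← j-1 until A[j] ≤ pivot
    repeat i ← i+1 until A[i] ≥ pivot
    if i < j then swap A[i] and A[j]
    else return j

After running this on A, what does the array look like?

[2,9,7,3,4,17,13,11,12,10]

pivot=10
j stops at 9 (2), i stops at 0 (10); swap ⇒ [2,11,13,3,17,4,7,9,12,10]
j stops at 7 (9), i stops at 1 (11); swap ⇒ [2,9,13,3,17,4,7,11,12,10]
j stops at 6 (7), i stops at 2 (13); swap ⇒ [2,9,7,3,17,4,13,11,12,10]
j stops at 5 (4), i stops at 4 (17); swap ⇒ [2,9,7,3,4,17,13,11,12,10]
j stops at 4, i stops at 5; i≥j ⇒ return 4. A=[2,9,7,3,4,17,13,11,12,10]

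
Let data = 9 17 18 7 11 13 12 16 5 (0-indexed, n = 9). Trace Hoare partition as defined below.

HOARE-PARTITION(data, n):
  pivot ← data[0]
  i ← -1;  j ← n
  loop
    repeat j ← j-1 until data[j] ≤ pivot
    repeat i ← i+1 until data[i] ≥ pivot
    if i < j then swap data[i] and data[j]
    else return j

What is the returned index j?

pivot=9
j stops at 8 (5), i stops at 0 (9); swap ⇒ 5 17 18 7 11 13 12 16 9
j stops at 3 (7), i stops at 1 (17); swap ⇒ 5 7 18 17 11 13 12 16 9
j stops at 1, i stops at 2; i≥j ⇒ return 1. data=5 7 18 17 11 13 12 16 9

1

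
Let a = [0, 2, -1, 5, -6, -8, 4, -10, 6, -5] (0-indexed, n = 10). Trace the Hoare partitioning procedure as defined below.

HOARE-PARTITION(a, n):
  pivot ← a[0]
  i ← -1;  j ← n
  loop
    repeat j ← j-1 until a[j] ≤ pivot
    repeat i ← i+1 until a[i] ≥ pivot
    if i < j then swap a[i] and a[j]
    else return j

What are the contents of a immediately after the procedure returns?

[-5, -10, -1, -8, -6, 5, 4, 2, 6, 0]

pivot = a[0] = 0; i = -1, j = 10
j→9 (a[9]=-5≤0), i→0 (a[0]=0≥0); i<j, swap → [-5, 2, -1, 5, -6, -8, 4, -10, 6, 0]
j→7 (a[7]=-10≤0), i→1 (a[1]=2≥0); i<j, swap → [-5, -10, -1, 5, -6, -8, 4, 2, 6, 0]
j→5 (a[5]=-8≤0), i→3 (a[3]=5≥0); i<j, swap → [-5, -10, -1, -8, -6, 5, 4, 2, 6, 0]
j→4, i→5; i≥j, return j=4. a = [-5, -10, -1, -8, -6, 5, 4, 2, 6, 0]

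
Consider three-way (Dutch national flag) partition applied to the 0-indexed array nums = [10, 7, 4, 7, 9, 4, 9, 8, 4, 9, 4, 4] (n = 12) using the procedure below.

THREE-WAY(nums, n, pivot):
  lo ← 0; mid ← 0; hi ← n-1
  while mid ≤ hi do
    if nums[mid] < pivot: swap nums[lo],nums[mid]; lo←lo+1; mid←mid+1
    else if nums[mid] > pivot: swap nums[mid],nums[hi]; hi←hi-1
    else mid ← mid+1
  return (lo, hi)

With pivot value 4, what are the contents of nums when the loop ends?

[4, 4, 4, 4, 4, 9, 8, 9, 9, 7, 7, 10]

lo=0 mid=0 hi=11
10>4: swap(0,11), hi=10 ⇒ [4, 7, 4, 7, 9, 4, 9, 8, 4, 9, 4, 10]
4=4: mid=1
7>4: swap(1,10), hi=9 ⇒ [4, 4, 4, 7, 9, 4, 9, 8, 4, 9, 7, 10]
4=4: mid=2
4=4: mid=3
7>4: swap(3,9), hi=8 ⇒ [4, 4, 4, 9, 9, 4, 9, 8, 4, 7, 7, 10]
9>4: swap(3,8), hi=7 ⇒ [4, 4, 4, 4, 9, 4, 9, 8, 9, 7, 7, 10]
4=4: mid=4
9>4: swap(4,7), hi=6 ⇒ [4, 4, 4, 4, 8, 4, 9, 9, 9, 7, 7, 10]
8>4: swap(4,6), hi=5 ⇒ [4, 4, 4, 4, 9, 4, 8, 9, 9, 7, 7, 10]
9>4: swap(4,5), hi=4 ⇒ [4, 4, 4, 4, 4, 9, 8, 9, 9, 7, 7, 10]
4=4: mid=5
done. lo=0 hi=4; nums=[4, 4, 4, 4, 4, 9, 8, 9, 9, 7, 7, 10]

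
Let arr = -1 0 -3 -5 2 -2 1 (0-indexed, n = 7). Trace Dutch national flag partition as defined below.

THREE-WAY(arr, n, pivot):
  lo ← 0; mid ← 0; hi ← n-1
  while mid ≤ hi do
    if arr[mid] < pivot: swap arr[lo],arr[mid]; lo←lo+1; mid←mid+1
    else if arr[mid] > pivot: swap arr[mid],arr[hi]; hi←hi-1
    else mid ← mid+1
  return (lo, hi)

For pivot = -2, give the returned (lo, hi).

lo=0 mid=0 hi=6
-1>-2: swap(0,6), hi=5 ⇒ 1 0 -3 -5 2 -2 -1
1>-2: swap(0,5), hi=4 ⇒ -2 0 -3 -5 2 1 -1
-2=-2: mid=1
0>-2: swap(1,4), hi=3 ⇒ -2 2 -3 -5 0 1 -1
2>-2: swap(1,3), hi=2 ⇒ -2 -5 -3 2 0 1 -1
-5<-2: swap(0,1), lo=1 mid=2 ⇒ -5 -2 -3 2 0 1 -1
-3<-2: swap(1,2), lo=2 mid=3 ⇒ -5 -3 -2 2 0 1 -1
done. lo=2 hi=2; arr=-5 -3 -2 2 0 1 -1

(2, 2)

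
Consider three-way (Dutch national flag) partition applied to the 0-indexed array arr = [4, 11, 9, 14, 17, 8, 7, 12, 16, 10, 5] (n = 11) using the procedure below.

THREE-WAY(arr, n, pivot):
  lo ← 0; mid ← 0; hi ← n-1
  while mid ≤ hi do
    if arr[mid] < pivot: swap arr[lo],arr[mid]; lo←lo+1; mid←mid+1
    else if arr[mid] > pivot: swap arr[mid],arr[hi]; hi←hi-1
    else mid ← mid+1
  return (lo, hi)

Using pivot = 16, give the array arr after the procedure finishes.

[4, 11, 9, 14, 5, 8, 7, 12, 10, 16, 17]

pivot = 16; lo=0, mid=0, hi=10
arr[mid]=4<16: swap arr[0],arr[0]; lo=1,mid=1 → [4, 11, 9, 14, 17, 8, 7, 12, 16, 10, 5]
arr[mid]=11<16: swap arr[1],arr[1]; lo=2,mid=2 → [4, 11, 9, 14, 17, 8, 7, 12, 16, 10, 5]
arr[mid]=9<16: swap arr[2],arr[2]; lo=3,mid=3 → [4, 11, 9, 14, 17, 8, 7, 12, 16, 10, 5]
arr[mid]=14<16: swap arr[3],arr[3]; lo=4,mid=4 → [4, 11, 9, 14, 17, 8, 7, 12, 16, 10, 5]
arr[mid]=17>16: swap arr[4],arr[10]; hi=9 → [4, 11, 9, 14, 5, 8, 7, 12, 16, 10, 17]
arr[mid]=5<16: swap arr[4],arr[4]; lo=5,mid=5 → [4, 11, 9, 14, 5, 8, 7, 12, 16, 10, 17]
arr[mid]=8<16: swap arr[5],arr[5]; lo=6,mid=6 → [4, 11, 9, 14, 5, 8, 7, 12, 16, 10, 17]
arr[mid]=7<16: swap arr[6],arr[6]; lo=7,mid=7 → [4, 11, 9, 14, 5, 8, 7, 12, 16, 10, 17]
arr[mid]=12<16: swap arr[7],arr[7]; lo=8,mid=8 → [4, 11, 9, 14, 5, 8, 7, 12, 16, 10, 17]
arr[mid]=16=16: mid=9
arr[mid]=10<16: swap arr[8],arr[9]; lo=9,mid=10 → [4, 11, 9, 14, 5, 8, 7, 12, 10, 16, 17]
end: lo=9, hi=9; arr = [4, 11, 9, 14, 5, 8, 7, 12, 10, 16, 17]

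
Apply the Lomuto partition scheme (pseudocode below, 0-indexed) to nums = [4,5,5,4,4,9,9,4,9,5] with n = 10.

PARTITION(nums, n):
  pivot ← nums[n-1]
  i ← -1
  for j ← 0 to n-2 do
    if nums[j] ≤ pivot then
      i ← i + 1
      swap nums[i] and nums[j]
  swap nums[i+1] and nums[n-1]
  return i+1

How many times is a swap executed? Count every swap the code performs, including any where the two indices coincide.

7

pivot = nums[9] = 5; i = -1
j=0: nums[0]=4 ≤ 5 → i=0, swap nums[0],nums[0] (no change) → [4,5,5,4,4,9,9,4,9,5]
j=1: nums[1]=5 ≤ 5 → i=1, swap nums[1],nums[1] (no change) → [4,5,5,4,4,9,9,4,9,5]
j=2: nums[2]=5 ≤ 5 → i=2, swap nums[2],nums[2] (no change) → [4,5,5,4,4,9,9,4,9,5]
j=3: nums[3]=4 ≤ 5 → i=3, swap nums[3],nums[3] (no change) → [4,5,5,4,4,9,9,4,9,5]
j=4: nums[4]=4 ≤ 5 → i=4, swap nums[4],nums[4] (no change) → [4,5,5,4,4,9,9,4,9,5]
j=5: nums[5]=9 > 5 → no swap
j=6: nums[6]=9 > 5 → no swap
j=7: nums[7]=4 ≤ 5 → i=5, swap nums[5],nums[7] → [4,5,5,4,4,4,9,9,9,5]
j=8: nums[8]=9 > 5 → no swap
final swap nums[6],nums[9] → [4,5,5,4,4,4,5,9,9,9]; return 6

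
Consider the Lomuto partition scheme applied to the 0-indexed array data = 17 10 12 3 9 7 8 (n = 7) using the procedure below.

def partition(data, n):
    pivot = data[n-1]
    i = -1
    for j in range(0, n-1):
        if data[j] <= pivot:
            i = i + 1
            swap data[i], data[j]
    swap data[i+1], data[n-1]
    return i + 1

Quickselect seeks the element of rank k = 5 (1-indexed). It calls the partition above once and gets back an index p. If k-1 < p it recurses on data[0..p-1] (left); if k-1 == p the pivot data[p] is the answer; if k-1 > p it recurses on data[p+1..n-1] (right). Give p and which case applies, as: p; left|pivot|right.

pivot = data[6] = 8; i = -1
j=0: data[0]=17 > 8 → no swap
j=1: data[1]=10 > 8 → no swap
j=2: data[2]=12 > 8 → no swap
j=3: data[3]=3 ≤ 8 → i=0, swap data[0],data[3] → 3 10 12 17 9 7 8
j=4: data[4]=9 > 8 → no swap
j=5: data[5]=7 ≤ 8 → i=1, swap data[1],data[5] → 3 7 12 17 9 10 8
final swap data[2],data[6] → 3 7 8 17 9 10 12; return 2
p = 2; k-1 = 4 > 2 ⇒ right

2; right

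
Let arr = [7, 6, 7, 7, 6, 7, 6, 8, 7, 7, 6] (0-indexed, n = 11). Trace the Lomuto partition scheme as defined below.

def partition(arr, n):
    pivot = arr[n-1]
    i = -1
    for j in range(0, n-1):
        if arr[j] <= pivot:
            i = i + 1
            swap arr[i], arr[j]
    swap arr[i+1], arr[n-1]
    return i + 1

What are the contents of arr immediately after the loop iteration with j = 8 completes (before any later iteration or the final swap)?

[6, 6, 6, 7, 7, 7, 7, 8, 7, 7, 6]

pivot = arr[10] = 6; i = -1
j=0: arr[0]=7 > 6 → no swap
j=1: arr[1]=6 ≤ 6 → i=0, swap arr[0],arr[1] → [6, 7, 7, 7, 6, 7, 6, 8, 7, 7, 6]
j=2: arr[2]=7 > 6 → no swap
j=3: arr[3]=7 > 6 → no swap
j=4: arr[4]=6 ≤ 6 → i=1, swap arr[1],arr[4] → [6, 6, 7, 7, 7, 7, 6, 8, 7, 7, 6]
j=5: arr[5]=7 > 6 → no swap
j=6: arr[6]=6 ≤ 6 → i=2, swap arr[2],arr[6] → [6, 6, 6, 7, 7, 7, 7, 8, 7, 7, 6]
j=7: arr[7]=8 > 6 → no swap
j=8: arr[8]=7 > 6 → no swap
(after j=8) arr = [6, 6, 6, 7, 7, 7, 7, 8, 7, 7, 6]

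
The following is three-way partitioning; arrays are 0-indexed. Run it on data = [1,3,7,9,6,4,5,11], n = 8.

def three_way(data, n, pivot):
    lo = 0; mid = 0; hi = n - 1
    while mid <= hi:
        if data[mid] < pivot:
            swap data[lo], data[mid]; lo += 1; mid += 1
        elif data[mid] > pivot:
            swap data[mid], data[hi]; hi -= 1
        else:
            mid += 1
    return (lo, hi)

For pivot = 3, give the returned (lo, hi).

(1, 1)

lo=0 mid=0 hi=7
1<3: swap(0,0), lo=1 mid=1 ⇒ [1,3,7,9,6,4,5,11]
3=3: mid=2
7>3: swap(2,7), hi=6 ⇒ [1,3,11,9,6,4,5,7]
11>3: swap(2,6), hi=5 ⇒ [1,3,5,9,6,4,11,7]
5>3: swap(2,5), hi=4 ⇒ [1,3,4,9,6,5,11,7]
4>3: swap(2,4), hi=3 ⇒ [1,3,6,9,4,5,11,7]
6>3: swap(2,3), hi=2 ⇒ [1,3,9,6,4,5,11,7]
9>3: swap(2,2), hi=1 ⇒ [1,3,9,6,4,5,11,7]
done. lo=1 hi=1; data=[1,3,9,6,4,5,11,7]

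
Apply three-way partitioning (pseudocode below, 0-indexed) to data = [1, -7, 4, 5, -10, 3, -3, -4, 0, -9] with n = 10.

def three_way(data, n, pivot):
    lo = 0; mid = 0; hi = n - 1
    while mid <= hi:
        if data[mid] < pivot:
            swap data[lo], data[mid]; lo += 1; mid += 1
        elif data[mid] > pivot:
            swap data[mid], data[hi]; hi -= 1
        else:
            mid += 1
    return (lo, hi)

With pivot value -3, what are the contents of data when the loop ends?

[-9, -7, -4, -10, -3, 3, 5, 0, 4, 1]

lo=0 mid=0 hi=9
1>-3: swap(0,9), hi=8 ⇒ [-9, -7, 4, 5, -10, 3, -3, -4, 0, 1]
-9<-3: swap(0,0), lo=1 mid=1 ⇒ [-9, -7, 4, 5, -10, 3, -3, -4, 0, 1]
-7<-3: swap(1,1), lo=2 mid=2 ⇒ [-9, -7, 4, 5, -10, 3, -3, -4, 0, 1]
4>-3: swap(2,8), hi=7 ⇒ [-9, -7, 0, 5, -10, 3, -3, -4, 4, 1]
0>-3: swap(2,7), hi=6 ⇒ [-9, -7, -4, 5, -10, 3, -3, 0, 4, 1]
-4<-3: swap(2,2), lo=3 mid=3 ⇒ [-9, -7, -4, 5, -10, 3, -3, 0, 4, 1]
5>-3: swap(3,6), hi=5 ⇒ [-9, -7, -4, -3, -10, 3, 5, 0, 4, 1]
-3=-3: mid=4
-10<-3: swap(3,4), lo=4 mid=5 ⇒ [-9, -7, -4, -10, -3, 3, 5, 0, 4, 1]
3>-3: swap(5,5), hi=4 ⇒ [-9, -7, -4, -10, -3, 3, 5, 0, 4, 1]
done. lo=4 hi=4; data=[-9, -7, -4, -10, -3, 3, 5, 0, 4, 1]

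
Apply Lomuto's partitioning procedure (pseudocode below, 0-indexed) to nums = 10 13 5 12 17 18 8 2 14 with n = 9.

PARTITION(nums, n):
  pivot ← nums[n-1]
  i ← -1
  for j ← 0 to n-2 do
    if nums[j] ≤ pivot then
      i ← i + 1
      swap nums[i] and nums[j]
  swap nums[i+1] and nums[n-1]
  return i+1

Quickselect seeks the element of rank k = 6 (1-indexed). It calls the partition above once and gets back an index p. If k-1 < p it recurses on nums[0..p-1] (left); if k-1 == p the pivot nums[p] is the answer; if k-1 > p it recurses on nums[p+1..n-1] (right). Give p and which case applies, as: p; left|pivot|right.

6; left

pivot=14, i=-1
j=0: 10≤14, i=0, swap(0,0) ⇒ 10 13 5 12 17 18 8 2 14
j=1: 13≤14, i=1, swap(1,1) ⇒ 10 13 5 12 17 18 8 2 14
j=2: 5≤14, i=2, swap(2,2) ⇒ 10 13 5 12 17 18 8 2 14
j=3: 12≤14, i=3, swap(3,3) ⇒ 10 13 5 12 17 18 8 2 14
j=4: 17>14, skip
j=5: 18>14, skip
j=6: 8≤14, i=4, swap(4,6) ⇒ 10 13 5 12 8 18 17 2 14
j=7: 2≤14, i=5, swap(5,7) ⇒ 10 13 5 12 8 2 17 18 14
swap(6,8) ⇒ 10 13 5 12 8 2 14 18 17; return 6
p = 6; k-1 = 5 < 6 ⇒ left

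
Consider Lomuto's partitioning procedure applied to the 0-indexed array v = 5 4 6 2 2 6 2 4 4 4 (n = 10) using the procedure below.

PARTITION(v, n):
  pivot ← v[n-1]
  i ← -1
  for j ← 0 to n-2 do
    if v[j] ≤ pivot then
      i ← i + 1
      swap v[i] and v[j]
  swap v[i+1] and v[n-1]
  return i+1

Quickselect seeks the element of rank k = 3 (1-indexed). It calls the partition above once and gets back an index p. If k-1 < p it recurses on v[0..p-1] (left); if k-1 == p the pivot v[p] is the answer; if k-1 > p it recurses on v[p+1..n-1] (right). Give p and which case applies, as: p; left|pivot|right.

6; left

pivot=4, i=-1
j=0: 5>4, skip
j=1: 4≤4, i=0, swap(0,1) ⇒ 4 5 6 2 2 6 2 4 4 4
j=2: 6>4, skip
j=3: 2≤4, i=1, swap(1,3) ⇒ 4 2 6 5 2 6 2 4 4 4
j=4: 2≤4, i=2, swap(2,4) ⇒ 4 2 2 5 6 6 2 4 4 4
j=5: 6>4, skip
j=6: 2≤4, i=3, swap(3,6) ⇒ 4 2 2 2 6 6 5 4 4 4
j=7: 4≤4, i=4, swap(4,7) ⇒ 4 2 2 2 4 6 5 6 4 4
j=8: 4≤4, i=5, swap(5,8) ⇒ 4 2 2 2 4 4 5 6 6 4
swap(6,9) ⇒ 4 2 2 2 4 4 4 6 6 5; return 6
p = 6; k-1 = 2 < 6 ⇒ left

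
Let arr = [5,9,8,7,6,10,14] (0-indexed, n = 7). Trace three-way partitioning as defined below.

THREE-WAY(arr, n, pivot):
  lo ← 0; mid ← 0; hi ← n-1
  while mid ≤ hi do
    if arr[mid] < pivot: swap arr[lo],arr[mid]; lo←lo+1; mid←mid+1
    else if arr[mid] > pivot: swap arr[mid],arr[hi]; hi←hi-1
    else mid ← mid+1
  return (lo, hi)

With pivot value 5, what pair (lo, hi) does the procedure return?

pivot = 5; lo=0, mid=0, hi=6
arr[mid]=5=5: mid=1
arr[mid]=9>5: swap arr[1],arr[6]; hi=5 → [5,14,8,7,6,10,9]
arr[mid]=14>5: swap arr[1],arr[5]; hi=4 → [5,10,8,7,6,14,9]
arr[mid]=10>5: swap arr[1],arr[4]; hi=3 → [5,6,8,7,10,14,9]
arr[mid]=6>5: swap arr[1],arr[3]; hi=2 → [5,7,8,6,10,14,9]
arr[mid]=7>5: swap arr[1],arr[2]; hi=1 → [5,8,7,6,10,14,9]
arr[mid]=8>5: swap arr[1],arr[1]; hi=0 → [5,8,7,6,10,14,9]
end: lo=0, hi=0; arr = [5,8,7,6,10,14,9]

(0, 0)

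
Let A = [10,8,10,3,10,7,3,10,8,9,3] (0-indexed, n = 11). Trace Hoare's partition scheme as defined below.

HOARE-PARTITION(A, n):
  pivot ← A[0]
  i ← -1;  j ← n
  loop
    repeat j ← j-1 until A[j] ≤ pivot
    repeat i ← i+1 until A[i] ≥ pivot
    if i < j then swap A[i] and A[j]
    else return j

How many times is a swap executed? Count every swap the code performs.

pivot = A[0] = 10; i = -1, j = 11
j→10 (A[10]=3≤10), i→0 (A[0]=10≥10); i<j, swap → [3,8,10,3,10,7,3,10,8,9,10]
j→9 (A[9]=9≤10), i→2 (A[2]=10≥10); i<j, swap → [3,8,9,3,10,7,3,10,8,10,10]
j→8 (A[8]=8≤10), i→4 (A[4]=10≥10); i<j, swap → [3,8,9,3,8,7,3,10,10,10,10]
j→7, i→7; i≥j, return j=7. A = [3,8,9,3,8,7,3,10,10,10,10]

3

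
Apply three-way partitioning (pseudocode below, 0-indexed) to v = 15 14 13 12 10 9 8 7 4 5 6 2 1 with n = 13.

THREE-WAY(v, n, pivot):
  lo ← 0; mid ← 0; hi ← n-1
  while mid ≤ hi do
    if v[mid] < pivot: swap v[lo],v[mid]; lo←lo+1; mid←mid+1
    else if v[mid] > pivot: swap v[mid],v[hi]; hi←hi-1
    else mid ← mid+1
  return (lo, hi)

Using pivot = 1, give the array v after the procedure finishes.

1 13 12 10 9 8 7 4 5 6 2 14 15

pivot = 1; lo=0, mid=0, hi=12
v[mid]=15>1: swap v[0],v[12]; hi=11 → 1 14 13 12 10 9 8 7 4 5 6 2 15
v[mid]=1=1: mid=1
v[mid]=14>1: swap v[1],v[11]; hi=10 → 1 2 13 12 10 9 8 7 4 5 6 14 15
v[mid]=2>1: swap v[1],v[10]; hi=9 → 1 6 13 12 10 9 8 7 4 5 2 14 15
v[mid]=6>1: swap v[1],v[9]; hi=8 → 1 5 13 12 10 9 8 7 4 6 2 14 15
v[mid]=5>1: swap v[1],v[8]; hi=7 → 1 4 13 12 10 9 8 7 5 6 2 14 15
v[mid]=4>1: swap v[1],v[7]; hi=6 → 1 7 13 12 10 9 8 4 5 6 2 14 15
v[mid]=7>1: swap v[1],v[6]; hi=5 → 1 8 13 12 10 9 7 4 5 6 2 14 15
v[mid]=8>1: swap v[1],v[5]; hi=4 → 1 9 13 12 10 8 7 4 5 6 2 14 15
v[mid]=9>1: swap v[1],v[4]; hi=3 → 1 10 13 12 9 8 7 4 5 6 2 14 15
v[mid]=10>1: swap v[1],v[3]; hi=2 → 1 12 13 10 9 8 7 4 5 6 2 14 15
v[mid]=12>1: swap v[1],v[2]; hi=1 → 1 13 12 10 9 8 7 4 5 6 2 14 15
v[mid]=13>1: swap v[1],v[1]; hi=0 → 1 13 12 10 9 8 7 4 5 6 2 14 15
end: lo=0, hi=0; v = 1 13 12 10 9 8 7 4 5 6 2 14 15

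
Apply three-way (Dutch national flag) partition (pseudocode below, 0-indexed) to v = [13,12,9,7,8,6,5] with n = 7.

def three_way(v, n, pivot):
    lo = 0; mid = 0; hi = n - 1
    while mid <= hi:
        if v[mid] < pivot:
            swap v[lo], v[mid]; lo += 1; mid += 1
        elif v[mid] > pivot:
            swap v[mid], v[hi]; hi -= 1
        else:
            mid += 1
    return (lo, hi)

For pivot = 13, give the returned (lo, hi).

(6, 6)

lo=0 mid=0 hi=6
13=13: mid=1
12<13: swap(0,1), lo=1 mid=2 ⇒ [12,13,9,7,8,6,5]
9<13: swap(1,2), lo=2 mid=3 ⇒ [12,9,13,7,8,6,5]
7<13: swap(2,3), lo=3 mid=4 ⇒ [12,9,7,13,8,6,5]
8<13: swap(3,4), lo=4 mid=5 ⇒ [12,9,7,8,13,6,5]
6<13: swap(4,5), lo=5 mid=6 ⇒ [12,9,7,8,6,13,5]
5<13: swap(5,6), lo=6 mid=7 ⇒ [12,9,7,8,6,5,13]
done. lo=6 hi=6; v=[12,9,7,8,6,5,13]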